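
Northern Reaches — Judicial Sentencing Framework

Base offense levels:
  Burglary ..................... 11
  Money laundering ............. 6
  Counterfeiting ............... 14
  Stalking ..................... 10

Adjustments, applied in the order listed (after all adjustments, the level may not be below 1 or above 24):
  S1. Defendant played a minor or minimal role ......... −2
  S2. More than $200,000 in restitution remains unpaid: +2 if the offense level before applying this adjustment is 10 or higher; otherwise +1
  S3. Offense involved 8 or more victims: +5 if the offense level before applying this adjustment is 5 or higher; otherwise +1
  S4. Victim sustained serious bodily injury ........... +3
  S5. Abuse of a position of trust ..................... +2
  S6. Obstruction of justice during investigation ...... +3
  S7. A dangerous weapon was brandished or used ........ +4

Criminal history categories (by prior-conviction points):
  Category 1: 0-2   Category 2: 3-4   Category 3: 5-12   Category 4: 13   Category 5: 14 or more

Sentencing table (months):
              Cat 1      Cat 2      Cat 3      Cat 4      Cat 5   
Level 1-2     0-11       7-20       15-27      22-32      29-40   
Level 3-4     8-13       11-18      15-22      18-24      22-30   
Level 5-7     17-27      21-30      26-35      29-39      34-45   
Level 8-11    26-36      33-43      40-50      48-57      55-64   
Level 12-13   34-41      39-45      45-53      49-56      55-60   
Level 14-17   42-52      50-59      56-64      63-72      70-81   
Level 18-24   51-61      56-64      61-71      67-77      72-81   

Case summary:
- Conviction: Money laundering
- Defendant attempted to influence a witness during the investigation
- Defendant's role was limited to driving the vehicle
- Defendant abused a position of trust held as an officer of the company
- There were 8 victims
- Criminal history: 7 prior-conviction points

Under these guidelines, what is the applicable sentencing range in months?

Base offense level for money laundering: 6.
S1 applies: 6 − 2 = 4.
S2 does not apply.
S3 applies (level before this adjustment is 4 < 5, so +1): 4 + 1 = 5.
S4 does not apply.
S5 applies: 5 + 2 = 7.
S6 applies: 7 + 3 = 10.
Final offense level: 10.
Criminal history: 7 prior points → Category 3 (5-12).
Level 10 falls in the 8-11 band.
Grid: Level 8-11 × Category 3 = 40-50 months.

40-50 months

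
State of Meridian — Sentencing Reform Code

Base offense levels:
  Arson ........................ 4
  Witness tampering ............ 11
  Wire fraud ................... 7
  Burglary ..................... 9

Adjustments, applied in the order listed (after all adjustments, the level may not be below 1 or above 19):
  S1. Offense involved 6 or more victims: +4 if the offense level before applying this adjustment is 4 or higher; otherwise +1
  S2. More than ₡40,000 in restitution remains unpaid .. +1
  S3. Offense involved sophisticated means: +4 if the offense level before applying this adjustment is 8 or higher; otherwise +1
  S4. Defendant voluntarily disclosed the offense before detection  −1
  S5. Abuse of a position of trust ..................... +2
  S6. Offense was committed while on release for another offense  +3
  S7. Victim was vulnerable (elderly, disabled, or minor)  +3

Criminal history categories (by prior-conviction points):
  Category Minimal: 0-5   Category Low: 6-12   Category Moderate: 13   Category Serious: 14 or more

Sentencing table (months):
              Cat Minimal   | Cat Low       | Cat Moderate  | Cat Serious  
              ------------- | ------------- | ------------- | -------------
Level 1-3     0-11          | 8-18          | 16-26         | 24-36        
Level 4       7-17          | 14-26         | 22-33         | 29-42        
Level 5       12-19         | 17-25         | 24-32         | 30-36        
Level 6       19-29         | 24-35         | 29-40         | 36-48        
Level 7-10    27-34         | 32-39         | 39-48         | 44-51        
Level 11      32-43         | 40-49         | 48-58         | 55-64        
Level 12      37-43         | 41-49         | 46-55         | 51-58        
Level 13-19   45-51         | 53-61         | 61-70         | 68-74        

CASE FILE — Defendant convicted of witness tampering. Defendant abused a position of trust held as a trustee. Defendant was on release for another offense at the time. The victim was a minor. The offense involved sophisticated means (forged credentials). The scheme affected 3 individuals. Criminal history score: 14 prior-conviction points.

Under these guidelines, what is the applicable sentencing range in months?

68-74 months

Base offense level for witness tampering: 11.
S2 does not apply.
S3 applies (level before this adjustment is 11 ≥ 8, so +4): 11 + 4 = 15.
S4 does not apply.
S5 applies: 15 + 2 = 17.
S6 applies: 17 + 3 = 20.
S7 applies: 20 + 3 = 23.
Level 23 exceeds the maximum of 19; capped at 19.
Final offense level: 19.
Criminal history: 14 prior points → Category Serious (14+).
Level 19 falls in the 13-19 band.
Grid: Level 13-19 × Category Serious = 68-74 months.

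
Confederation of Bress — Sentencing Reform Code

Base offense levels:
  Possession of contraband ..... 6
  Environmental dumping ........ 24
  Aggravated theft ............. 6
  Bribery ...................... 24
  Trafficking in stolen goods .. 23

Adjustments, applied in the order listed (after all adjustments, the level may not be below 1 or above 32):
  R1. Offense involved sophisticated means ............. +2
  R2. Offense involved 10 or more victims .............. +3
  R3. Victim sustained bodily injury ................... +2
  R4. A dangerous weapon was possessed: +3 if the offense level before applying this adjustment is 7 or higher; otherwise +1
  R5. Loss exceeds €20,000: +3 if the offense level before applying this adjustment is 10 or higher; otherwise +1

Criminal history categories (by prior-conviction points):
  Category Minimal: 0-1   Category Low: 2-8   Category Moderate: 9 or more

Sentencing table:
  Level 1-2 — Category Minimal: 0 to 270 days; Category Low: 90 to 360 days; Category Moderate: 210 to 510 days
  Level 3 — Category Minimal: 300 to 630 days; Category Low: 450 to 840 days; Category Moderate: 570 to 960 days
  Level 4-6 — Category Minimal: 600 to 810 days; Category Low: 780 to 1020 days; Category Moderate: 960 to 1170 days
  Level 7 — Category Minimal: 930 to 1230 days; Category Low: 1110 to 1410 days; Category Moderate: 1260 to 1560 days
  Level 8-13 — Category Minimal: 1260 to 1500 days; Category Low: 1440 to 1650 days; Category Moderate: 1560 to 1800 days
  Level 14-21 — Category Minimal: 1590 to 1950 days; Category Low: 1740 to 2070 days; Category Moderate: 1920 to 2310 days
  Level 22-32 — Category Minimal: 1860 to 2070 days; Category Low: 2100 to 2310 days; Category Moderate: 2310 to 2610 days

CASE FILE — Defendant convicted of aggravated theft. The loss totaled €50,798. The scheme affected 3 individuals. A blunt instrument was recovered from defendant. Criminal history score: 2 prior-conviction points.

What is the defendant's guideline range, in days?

1440-1650 days

Base offense level for aggravated theft: 6.
R1 does not apply.
R4 applies (level before this adjustment is 6 < 7, so +1): 6 + 1 = 7.
R5 applies (level before this adjustment is 7 < 10, so +1): 7 + 1 = 8.
Final offense level: 8.
Criminal history: 2 prior points → Category Low (2-8).
Level 8 falls in the 8-13 band.
Grid: Level 8-13 × Category Low = 1440-1650 days.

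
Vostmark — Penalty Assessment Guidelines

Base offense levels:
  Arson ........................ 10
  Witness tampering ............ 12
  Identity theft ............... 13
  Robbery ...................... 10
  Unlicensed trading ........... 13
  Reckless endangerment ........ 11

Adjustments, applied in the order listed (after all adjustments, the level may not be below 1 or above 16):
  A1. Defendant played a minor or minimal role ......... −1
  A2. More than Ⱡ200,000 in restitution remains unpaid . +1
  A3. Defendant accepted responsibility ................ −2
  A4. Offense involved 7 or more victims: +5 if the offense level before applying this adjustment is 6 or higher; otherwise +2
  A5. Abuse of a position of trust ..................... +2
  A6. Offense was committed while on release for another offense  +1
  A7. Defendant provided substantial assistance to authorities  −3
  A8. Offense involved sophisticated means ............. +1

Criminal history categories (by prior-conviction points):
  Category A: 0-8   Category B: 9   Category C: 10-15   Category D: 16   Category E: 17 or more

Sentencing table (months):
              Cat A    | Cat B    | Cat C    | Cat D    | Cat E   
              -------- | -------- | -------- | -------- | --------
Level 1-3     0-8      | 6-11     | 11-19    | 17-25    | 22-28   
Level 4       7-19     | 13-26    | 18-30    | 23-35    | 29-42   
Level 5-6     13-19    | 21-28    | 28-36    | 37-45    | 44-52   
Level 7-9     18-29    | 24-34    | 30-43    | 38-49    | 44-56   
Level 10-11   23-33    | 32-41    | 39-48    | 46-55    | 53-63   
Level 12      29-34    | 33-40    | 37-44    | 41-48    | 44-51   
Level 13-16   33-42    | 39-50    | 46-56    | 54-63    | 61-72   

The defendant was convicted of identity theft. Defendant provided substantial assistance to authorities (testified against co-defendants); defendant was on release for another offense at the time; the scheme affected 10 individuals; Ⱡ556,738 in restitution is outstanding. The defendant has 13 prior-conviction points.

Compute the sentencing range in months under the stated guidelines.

Base offense level for identity theft: 13.
A1 does not apply.
A2 applies: 13 + 1 = 14.
A4 applies (level before this adjustment is 14 ≥ 6, so +5): 14 + 5 = 19.
A5 does not apply.
A6 applies: 19 + 1 = 20.
A7 applies: 20 − 3 = 17.
A8 does not apply.
Level 17 exceeds the maximum of 16; capped at 16.
Final offense level: 16.
Criminal history: 13 prior points → Category C (10-15).
Level 16 falls in the 13-16 band.
Grid: Level 13-16 × Category C = 46-56 months.

46-56 months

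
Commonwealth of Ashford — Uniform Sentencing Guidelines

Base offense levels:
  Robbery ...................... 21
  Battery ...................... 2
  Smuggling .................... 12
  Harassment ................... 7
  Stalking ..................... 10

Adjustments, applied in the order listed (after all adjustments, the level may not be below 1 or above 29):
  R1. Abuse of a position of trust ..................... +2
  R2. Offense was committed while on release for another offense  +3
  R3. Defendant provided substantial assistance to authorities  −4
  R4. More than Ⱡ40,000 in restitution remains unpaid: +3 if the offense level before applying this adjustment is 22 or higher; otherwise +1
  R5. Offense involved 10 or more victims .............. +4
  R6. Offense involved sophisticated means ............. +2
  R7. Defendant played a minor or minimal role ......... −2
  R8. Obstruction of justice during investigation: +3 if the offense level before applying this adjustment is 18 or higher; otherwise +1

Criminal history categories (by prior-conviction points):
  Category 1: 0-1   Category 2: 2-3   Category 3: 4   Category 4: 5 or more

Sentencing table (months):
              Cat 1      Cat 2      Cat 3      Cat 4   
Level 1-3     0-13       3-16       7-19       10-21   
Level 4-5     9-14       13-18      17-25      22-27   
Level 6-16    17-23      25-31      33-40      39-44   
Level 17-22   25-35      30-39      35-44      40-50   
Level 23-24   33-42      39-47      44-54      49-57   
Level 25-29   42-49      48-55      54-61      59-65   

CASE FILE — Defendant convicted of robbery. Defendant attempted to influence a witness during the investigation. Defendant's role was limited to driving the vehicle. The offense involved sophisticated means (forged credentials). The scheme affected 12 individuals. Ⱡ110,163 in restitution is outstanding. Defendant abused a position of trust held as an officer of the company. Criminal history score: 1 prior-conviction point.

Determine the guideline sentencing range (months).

42-49 months

Base offense level for robbery: 21.
R1 applies: 21 + 2 = 23.
R3 does not apply.
R4 applies (level before this adjustment is 23 ≥ 22, so +3): 23 + 3 = 26.
R5 applies: 26 + 4 = 30.
R6 applies: 30 + 2 = 32.
R7 applies: 32 − 2 = 30.
R8 applies (level before this adjustment is 30 ≥ 18, so +3): 30 + 3 = 33.
Level 33 exceeds the maximum of 29; capped at 29.
Final offense level: 29.
Criminal history: 1 prior point → Category 1 (0-1).
Level 29 falls in the 25-29 band.
Grid: Level 25-29 × Category 1 = 42-49 months.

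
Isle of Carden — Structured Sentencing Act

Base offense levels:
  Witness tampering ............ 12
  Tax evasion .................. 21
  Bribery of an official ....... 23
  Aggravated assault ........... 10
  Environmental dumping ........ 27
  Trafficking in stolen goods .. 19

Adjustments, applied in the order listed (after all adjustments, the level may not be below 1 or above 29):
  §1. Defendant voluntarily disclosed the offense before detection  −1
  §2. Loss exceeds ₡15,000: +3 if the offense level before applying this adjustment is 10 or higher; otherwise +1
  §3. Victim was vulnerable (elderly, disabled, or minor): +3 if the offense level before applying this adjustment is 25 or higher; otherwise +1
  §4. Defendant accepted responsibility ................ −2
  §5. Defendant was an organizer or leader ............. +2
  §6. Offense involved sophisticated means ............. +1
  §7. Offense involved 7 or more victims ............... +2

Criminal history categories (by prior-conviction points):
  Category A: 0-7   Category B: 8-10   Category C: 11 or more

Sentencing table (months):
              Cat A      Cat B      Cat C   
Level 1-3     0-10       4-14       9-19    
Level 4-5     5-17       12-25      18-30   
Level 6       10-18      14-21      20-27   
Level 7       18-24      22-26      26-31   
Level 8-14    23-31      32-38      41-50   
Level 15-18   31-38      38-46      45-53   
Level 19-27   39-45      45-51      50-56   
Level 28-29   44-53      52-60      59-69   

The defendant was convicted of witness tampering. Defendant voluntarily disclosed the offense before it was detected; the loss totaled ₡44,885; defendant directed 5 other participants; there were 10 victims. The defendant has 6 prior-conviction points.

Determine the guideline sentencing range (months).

31-38 months

Base offense level for witness tampering: 12.
§1 applies: 12 − 1 = 11.
§2 applies (level before this adjustment is 11 ≥ 10, so +3): 11 + 3 = 14.
§3 does not apply.
§4 does not apply.
§5 applies: 14 + 2 = 16.
§6 does not apply.
§7 applies: 16 + 2 = 18.
Final offense level: 18.
Criminal history: 6 prior points → Category A (0-7).
Level 18 falls in the 15-18 band.
Grid: Level 15-18 × Category A = 31-38 months.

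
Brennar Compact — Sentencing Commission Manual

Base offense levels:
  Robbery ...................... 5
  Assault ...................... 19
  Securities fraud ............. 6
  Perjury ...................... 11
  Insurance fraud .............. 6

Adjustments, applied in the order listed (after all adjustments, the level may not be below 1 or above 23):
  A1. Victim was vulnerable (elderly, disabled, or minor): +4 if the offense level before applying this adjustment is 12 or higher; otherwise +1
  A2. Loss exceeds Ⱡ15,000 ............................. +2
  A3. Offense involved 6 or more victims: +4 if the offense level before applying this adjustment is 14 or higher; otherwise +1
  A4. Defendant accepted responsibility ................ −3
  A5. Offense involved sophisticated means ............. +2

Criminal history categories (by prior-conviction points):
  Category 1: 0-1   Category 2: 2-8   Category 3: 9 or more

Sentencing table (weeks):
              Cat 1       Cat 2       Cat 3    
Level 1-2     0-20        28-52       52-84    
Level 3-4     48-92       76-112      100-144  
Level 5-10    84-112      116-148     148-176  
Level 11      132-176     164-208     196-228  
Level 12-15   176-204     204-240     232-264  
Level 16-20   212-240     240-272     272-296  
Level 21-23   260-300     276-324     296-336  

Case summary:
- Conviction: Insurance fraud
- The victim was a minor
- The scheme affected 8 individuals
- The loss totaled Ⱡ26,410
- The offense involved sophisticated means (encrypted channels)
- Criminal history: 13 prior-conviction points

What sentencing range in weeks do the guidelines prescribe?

Base offense level for insurance fraud: 6.
A1 applies (level before this adjustment is 6 < 12, so +1): 6 + 1 = 7.
A2 applies: 7 + 2 = 9.
A3 applies (level before this adjustment is 9 < 14, so +1): 9 + 1 = 10.
A5 applies: 10 + 2 = 12.
Final offense level: 12.
Criminal history: 13 prior points → Category 3 (9+).
Level 12 falls in the 12-15 band.
Grid: Level 12-15 × Category 3 = 232-264 weeks.

232-264 weeks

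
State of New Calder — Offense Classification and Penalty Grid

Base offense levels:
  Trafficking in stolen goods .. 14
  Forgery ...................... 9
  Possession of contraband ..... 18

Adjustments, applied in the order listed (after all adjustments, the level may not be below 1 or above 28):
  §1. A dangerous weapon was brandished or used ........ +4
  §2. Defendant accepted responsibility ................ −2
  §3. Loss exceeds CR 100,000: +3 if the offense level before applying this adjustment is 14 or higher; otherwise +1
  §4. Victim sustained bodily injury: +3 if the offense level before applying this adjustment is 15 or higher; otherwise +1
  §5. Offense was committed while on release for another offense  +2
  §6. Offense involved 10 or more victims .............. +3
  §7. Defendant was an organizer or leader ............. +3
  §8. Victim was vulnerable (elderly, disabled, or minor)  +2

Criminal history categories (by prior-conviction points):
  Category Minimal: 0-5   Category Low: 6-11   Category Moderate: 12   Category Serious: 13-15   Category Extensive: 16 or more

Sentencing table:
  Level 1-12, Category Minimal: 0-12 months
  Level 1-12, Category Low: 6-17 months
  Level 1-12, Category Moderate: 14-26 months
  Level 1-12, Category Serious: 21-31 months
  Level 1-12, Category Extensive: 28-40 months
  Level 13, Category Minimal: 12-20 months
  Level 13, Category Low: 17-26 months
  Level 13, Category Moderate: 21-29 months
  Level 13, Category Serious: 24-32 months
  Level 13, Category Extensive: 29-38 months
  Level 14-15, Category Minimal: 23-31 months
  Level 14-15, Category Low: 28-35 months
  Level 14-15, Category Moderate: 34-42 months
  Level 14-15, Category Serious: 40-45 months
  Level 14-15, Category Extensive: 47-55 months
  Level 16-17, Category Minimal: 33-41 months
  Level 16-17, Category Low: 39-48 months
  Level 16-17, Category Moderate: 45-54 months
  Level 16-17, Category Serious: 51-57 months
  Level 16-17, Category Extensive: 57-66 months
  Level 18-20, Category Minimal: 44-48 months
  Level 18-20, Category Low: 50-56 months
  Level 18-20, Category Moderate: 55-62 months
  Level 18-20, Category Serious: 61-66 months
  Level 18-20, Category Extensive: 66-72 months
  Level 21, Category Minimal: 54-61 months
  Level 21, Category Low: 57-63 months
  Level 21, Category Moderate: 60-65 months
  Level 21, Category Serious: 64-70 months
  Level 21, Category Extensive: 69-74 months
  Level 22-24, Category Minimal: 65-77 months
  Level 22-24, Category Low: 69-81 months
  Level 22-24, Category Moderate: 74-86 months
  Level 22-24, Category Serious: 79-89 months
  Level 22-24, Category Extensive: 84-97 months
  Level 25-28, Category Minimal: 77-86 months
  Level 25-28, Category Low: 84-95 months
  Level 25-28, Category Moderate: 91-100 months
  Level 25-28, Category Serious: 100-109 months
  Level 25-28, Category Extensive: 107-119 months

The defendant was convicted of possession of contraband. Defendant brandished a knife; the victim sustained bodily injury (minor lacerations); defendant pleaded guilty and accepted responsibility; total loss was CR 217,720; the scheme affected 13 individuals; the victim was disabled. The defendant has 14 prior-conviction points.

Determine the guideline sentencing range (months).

100-109 months

Base offense level for possession of contraband: 18.
§1 applies: 18 + 4 = 22.
§2 applies: 22 − 2 = 20.
§3 applies (level before this adjustment is 20 ≥ 14, so +3): 20 + 3 = 23.
§4 applies (level before this adjustment is 23 ≥ 15, so +3): 23 + 3 = 26.
§5 does not apply.
§6 applies: 26 + 3 = 29.
§7 does not apply.
§8 applies: 29 + 2 = 31.
Level 31 exceeds the maximum of 28; capped at 28.
Final offense level: 28.
Criminal history: 14 prior points → Category Serious (13-15).
Level 28 falls in the 25-28 band.
Grid: Level 25-28 × Category Serious = 100-109 months.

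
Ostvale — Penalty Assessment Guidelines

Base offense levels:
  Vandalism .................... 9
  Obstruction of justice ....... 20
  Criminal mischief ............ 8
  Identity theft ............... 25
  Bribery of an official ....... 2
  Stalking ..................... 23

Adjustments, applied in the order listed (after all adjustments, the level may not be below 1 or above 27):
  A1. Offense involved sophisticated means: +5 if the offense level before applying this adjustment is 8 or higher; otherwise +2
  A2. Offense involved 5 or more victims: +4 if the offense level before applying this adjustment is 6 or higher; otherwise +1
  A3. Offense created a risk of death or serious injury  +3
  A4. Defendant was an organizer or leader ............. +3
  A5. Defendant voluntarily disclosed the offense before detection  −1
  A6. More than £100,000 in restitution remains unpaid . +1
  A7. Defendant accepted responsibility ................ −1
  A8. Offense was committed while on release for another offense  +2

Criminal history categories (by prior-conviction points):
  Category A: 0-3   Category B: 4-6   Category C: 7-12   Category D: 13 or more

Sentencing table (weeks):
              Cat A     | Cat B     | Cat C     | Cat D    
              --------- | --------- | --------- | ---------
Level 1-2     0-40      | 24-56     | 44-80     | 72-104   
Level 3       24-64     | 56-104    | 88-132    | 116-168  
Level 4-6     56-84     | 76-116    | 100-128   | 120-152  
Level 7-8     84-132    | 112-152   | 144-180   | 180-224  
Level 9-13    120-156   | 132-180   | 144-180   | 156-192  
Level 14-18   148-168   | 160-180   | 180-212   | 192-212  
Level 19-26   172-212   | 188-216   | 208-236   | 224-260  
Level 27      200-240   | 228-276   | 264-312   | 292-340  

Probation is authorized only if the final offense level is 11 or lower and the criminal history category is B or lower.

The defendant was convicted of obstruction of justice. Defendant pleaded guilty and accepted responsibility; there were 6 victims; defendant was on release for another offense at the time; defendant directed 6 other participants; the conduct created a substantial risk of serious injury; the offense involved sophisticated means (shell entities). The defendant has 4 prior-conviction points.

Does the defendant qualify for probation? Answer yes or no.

No

Base offense level for obstruction of justice: 20.
A1 applies (level before this adjustment is 20 ≥ 8, so +5): 20 + 5 = 25.
A2 applies (level before this adjustment is 25 ≥ 6, so +4): 25 + 4 = 29.
A3 applies: 29 + 3 = 32.
A4 applies: 32 + 3 = 35.
A7 applies: 35 − 1 = 34.
A8 applies: 34 + 2 = 36.
Level 36 exceeds the maximum of 27; capped at 27.
Final offense level: 27.
Criminal history: 4 prior points → Category B (4-6).
Level 27 falls in the 27 band.
Grid: Level 27 × Category B = 228-276 weeks.
Probation check: level 27 > 11 and category B ≤ B → not eligible.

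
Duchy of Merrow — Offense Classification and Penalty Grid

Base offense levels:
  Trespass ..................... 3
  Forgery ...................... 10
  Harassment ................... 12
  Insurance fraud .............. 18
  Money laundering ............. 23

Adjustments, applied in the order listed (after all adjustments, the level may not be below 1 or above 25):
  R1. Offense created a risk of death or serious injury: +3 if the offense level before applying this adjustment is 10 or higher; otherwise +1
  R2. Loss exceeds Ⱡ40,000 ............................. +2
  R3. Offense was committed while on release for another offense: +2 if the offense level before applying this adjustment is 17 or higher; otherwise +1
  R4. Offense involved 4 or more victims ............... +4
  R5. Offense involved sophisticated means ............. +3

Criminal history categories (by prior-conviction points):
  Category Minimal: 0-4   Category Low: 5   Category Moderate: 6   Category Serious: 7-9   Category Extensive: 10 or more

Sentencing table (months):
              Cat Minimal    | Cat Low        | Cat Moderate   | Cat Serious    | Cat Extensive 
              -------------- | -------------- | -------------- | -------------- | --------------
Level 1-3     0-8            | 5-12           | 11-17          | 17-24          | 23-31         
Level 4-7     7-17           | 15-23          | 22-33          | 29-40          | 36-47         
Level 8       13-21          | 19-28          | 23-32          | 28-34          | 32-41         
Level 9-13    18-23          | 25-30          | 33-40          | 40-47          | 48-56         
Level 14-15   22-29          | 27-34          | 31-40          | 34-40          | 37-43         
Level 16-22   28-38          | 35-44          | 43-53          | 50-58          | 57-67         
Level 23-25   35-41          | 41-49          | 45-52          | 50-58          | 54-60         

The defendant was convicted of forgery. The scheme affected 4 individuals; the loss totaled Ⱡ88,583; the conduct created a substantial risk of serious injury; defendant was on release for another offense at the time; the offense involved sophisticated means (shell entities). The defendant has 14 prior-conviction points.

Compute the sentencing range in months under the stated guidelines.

54-60 months

Base offense level for forgery: 10.
R1 applies (level before this adjustment is 10 ≥ 10, so +3): 10 + 3 = 13.
R2 applies: 13 + 2 = 15.
R3 applies (level before this adjustment is 15 < 17, so +1): 15 + 1 = 16.
R4 applies: 16 + 4 = 20.
R5 applies: 20 + 3 = 23.
Final offense level: 23.
Criminal history: 14 prior points → Category Extensive (10+).
Level 23 falls in the 23-25 band.
Grid: Level 23-25 × Category Extensive = 54-60 months.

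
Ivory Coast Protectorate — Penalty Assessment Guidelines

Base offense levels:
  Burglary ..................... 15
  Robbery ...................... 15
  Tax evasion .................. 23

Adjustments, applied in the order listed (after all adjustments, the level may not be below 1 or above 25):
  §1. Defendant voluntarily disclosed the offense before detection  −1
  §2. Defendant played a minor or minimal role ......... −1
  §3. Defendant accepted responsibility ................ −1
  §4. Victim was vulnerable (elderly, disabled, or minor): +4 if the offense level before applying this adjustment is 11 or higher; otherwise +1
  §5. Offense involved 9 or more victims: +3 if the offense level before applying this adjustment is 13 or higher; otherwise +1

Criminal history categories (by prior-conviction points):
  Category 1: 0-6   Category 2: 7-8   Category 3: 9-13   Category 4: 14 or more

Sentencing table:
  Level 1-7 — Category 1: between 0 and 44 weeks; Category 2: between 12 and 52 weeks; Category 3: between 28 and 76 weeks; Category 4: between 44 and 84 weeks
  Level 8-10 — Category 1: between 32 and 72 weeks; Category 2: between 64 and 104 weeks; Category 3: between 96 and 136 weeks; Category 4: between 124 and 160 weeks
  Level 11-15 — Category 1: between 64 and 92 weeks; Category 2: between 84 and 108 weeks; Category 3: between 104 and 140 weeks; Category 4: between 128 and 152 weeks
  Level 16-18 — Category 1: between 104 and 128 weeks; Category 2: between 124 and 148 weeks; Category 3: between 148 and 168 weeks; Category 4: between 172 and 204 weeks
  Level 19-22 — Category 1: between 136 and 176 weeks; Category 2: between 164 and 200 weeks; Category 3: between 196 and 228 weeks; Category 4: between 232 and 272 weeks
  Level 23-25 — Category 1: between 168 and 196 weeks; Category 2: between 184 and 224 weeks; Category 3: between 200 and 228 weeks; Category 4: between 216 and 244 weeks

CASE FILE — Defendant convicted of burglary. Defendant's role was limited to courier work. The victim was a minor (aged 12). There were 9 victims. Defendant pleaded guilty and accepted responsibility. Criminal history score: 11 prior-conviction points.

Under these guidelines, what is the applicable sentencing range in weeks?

Base offense level for burglary: 15.
§1 does not apply.
§2 applies: 15 − 1 = 14.
§3 applies: 14 − 1 = 13.
§4 applies (level before this adjustment is 13 ≥ 11, so +4): 13 + 4 = 17.
§5 applies (level before this adjustment is 17 ≥ 13, so +3): 17 + 3 = 20.
Final offense level: 20.
Criminal history: 11 prior points → Category 3 (9-13).
Level 20 falls in the 19-22 band.
Grid: Level 19-22 × Category 3 = 196-228 weeks.

196-228 weeks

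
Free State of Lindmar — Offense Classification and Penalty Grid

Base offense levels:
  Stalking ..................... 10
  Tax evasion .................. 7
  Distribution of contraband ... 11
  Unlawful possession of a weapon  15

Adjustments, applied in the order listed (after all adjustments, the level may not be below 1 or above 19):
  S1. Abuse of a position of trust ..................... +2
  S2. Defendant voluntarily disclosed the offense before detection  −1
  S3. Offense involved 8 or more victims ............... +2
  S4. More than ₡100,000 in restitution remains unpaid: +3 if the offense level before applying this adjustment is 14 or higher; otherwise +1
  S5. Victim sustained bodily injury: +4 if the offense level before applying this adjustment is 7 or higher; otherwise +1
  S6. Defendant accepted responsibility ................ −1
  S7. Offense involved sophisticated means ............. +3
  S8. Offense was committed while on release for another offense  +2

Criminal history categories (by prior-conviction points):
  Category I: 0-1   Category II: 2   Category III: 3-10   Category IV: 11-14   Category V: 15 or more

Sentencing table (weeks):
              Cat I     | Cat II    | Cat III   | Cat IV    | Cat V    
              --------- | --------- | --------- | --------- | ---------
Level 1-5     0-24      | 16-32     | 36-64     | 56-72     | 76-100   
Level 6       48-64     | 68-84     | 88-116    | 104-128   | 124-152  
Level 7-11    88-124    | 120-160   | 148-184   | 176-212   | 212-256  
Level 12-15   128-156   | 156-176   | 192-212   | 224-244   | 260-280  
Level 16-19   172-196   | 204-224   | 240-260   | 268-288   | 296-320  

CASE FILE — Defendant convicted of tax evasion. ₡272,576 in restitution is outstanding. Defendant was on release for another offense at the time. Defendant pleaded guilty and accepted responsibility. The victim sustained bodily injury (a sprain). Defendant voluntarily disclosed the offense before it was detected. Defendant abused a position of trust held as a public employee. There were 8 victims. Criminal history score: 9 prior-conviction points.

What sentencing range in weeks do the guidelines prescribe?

Base offense level for tax evasion: 7.
S1 applies: 7 + 2 = 9.
S2 applies: 9 − 1 = 8.
S3 applies: 8 + 2 = 10.
S4 applies (level before this adjustment is 10 < 14, so +1): 10 + 1 = 11.
S5 applies (level before this adjustment is 11 ≥ 7, so +4): 11 + 4 = 15.
S6 applies: 15 − 1 = 14.
S8 applies: 14 + 2 = 16.
Final offense level: 16.
Criminal history: 9 prior points → Category III (3-10).
Level 16 falls in the 16-19 band.
Grid: Level 16-19 × Category III = 240-260 weeks.

240-260 weeks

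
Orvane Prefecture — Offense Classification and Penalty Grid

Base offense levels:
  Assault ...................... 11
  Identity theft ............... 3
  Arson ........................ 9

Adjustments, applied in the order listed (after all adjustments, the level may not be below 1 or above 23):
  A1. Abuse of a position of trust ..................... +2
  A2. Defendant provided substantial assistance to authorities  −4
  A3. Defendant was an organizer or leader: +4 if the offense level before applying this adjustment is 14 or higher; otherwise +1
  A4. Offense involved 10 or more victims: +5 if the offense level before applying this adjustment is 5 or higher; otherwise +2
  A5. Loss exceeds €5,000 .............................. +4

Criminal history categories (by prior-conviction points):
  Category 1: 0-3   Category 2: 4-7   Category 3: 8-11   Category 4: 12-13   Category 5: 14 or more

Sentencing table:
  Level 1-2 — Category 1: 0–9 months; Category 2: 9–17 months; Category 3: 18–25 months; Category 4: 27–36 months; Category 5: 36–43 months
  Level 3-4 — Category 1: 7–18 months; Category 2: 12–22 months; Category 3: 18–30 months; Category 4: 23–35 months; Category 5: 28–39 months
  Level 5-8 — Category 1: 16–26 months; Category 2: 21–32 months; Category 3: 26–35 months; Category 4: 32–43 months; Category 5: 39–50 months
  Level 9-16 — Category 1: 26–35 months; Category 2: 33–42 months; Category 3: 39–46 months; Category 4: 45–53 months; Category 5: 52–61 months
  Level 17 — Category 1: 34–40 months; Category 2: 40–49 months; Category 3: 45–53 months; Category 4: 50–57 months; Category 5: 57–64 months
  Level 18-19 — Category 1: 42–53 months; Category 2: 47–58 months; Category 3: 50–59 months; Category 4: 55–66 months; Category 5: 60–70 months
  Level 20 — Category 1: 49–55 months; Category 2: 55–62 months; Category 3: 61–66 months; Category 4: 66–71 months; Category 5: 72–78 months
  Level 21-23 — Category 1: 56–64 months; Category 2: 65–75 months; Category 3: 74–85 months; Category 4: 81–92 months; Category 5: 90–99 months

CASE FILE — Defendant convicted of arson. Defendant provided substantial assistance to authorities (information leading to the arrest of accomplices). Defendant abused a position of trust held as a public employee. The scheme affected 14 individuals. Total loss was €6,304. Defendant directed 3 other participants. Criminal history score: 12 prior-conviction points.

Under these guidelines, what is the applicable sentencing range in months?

50-57 months

Base offense level for arson: 9.
A1 applies: 9 + 2 = 11.
A2 applies: 11 − 4 = 7.
A3 applies (level before this adjustment is 7 < 14, so +1): 7 + 1 = 8.
A4 applies (level before this adjustment is 8 ≥ 5, so +5): 8 + 5 = 13.
A5 applies: 13 + 4 = 17.
Final offense level: 17.
Criminal history: 12 prior points → Category 4 (12-13).
Level 17 falls in the 17 band.
Grid: Level 17 × Category 4 = 50-57 months.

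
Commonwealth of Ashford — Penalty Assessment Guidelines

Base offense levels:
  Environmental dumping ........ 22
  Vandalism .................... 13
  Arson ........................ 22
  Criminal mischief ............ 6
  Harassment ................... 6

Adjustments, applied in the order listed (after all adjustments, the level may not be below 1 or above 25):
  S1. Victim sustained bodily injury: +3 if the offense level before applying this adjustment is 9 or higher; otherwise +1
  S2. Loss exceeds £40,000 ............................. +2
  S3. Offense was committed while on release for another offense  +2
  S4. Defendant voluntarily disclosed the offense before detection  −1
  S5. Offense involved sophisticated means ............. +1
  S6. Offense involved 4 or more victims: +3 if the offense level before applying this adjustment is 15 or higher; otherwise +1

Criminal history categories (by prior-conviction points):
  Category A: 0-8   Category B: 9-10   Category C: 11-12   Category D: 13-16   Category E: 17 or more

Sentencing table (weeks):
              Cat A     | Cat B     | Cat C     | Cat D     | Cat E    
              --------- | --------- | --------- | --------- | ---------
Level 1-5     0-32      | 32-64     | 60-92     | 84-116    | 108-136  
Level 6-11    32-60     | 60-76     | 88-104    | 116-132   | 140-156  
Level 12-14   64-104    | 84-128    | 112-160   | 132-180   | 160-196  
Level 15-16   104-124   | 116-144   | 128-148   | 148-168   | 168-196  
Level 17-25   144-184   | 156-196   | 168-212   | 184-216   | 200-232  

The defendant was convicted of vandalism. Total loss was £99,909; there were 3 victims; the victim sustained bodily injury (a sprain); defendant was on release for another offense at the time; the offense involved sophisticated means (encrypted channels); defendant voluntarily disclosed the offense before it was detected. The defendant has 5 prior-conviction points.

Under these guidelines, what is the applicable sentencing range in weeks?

Base offense level for vandalism: 13.
S1 applies (level before this adjustment is 13 ≥ 9, so +3): 13 + 3 = 16.
S2 applies: 16 + 2 = 18.
S3 applies: 18 + 2 = 20.
S4 applies: 20 − 1 = 19.
S5 applies: 19 + 1 = 20.
Final offense level: 20.
Criminal history: 5 prior points → Category A (0-8).
Level 20 falls in the 17-25 band.
Grid: Level 17-25 × Category A = 144-184 weeks.

144-184 weeks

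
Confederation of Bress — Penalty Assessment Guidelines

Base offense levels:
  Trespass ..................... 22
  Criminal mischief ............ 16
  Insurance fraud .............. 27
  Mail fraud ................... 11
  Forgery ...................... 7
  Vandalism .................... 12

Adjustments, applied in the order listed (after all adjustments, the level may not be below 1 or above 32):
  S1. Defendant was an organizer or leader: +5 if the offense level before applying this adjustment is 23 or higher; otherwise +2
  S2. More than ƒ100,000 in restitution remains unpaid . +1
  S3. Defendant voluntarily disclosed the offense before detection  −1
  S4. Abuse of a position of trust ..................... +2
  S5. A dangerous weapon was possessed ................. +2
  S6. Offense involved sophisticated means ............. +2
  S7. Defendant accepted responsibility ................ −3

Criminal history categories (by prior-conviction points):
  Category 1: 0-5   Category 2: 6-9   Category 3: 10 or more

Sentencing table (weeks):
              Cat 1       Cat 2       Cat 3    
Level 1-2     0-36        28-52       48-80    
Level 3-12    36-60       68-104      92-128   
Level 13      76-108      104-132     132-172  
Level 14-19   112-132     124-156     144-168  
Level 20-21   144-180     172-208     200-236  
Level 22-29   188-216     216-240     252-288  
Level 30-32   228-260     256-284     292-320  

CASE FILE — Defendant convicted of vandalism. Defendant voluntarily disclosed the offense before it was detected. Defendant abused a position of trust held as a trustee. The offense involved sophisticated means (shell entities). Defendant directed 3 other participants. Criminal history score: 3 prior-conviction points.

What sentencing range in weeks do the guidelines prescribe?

Base offense level for vandalism: 12.
S1 applies (level before this adjustment is 12 < 23, so +2): 12 + 2 = 14.
S3 applies: 14 − 1 = 13.
S4 applies: 13 + 2 = 15.
S5 does not apply.
S6 applies: 15 + 2 = 17.
Final offense level: 17.
Criminal history: 3 prior points → Category 1 (0-5).
Level 17 falls in the 14-19 band.
Grid: Level 14-19 × Category 1 = 112-132 weeks.

112-132 weeks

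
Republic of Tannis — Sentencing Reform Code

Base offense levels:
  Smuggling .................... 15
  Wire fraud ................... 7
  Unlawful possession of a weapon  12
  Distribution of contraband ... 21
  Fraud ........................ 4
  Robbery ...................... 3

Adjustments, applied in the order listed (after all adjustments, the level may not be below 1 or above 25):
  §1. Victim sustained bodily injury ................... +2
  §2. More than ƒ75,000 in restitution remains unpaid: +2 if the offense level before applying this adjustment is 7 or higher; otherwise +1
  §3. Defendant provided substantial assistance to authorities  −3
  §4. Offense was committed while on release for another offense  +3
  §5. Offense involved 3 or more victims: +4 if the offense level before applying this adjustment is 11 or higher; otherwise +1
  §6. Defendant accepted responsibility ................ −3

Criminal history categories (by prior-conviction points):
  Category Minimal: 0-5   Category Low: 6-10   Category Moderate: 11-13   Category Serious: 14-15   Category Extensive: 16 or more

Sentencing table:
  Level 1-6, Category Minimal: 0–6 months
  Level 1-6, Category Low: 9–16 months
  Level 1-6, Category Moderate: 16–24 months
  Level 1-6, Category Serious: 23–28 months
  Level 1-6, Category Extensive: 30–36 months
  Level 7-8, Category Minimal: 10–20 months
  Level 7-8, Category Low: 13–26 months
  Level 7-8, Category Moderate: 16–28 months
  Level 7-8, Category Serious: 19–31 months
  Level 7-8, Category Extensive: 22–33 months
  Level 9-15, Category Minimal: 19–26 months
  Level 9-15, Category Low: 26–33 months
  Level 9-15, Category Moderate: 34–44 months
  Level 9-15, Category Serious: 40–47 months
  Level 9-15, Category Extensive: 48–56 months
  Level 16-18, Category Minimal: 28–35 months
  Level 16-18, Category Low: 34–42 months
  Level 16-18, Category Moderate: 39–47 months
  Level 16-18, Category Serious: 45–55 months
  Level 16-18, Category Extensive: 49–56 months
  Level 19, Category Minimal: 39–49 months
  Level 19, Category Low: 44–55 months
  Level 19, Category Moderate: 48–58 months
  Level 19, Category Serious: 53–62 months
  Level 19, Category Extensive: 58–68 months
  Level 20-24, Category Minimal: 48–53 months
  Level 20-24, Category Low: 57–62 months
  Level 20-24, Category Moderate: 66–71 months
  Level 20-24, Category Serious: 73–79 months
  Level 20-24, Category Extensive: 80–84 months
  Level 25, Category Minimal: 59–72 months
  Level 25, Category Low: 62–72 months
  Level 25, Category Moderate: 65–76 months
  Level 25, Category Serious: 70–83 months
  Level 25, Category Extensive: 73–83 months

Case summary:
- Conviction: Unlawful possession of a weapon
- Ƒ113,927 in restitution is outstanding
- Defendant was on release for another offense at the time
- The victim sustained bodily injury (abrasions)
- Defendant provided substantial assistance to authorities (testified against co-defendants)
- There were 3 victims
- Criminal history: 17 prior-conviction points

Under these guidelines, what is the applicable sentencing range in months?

80-84 months

Base offense level for unlawful possession of a weapon: 12.
§1 applies: 12 + 2 = 14.
§2 applies (level before this adjustment is 14 ≥ 7, so +2): 14 + 2 = 16.
§3 applies: 16 − 3 = 13.
§4 applies: 13 + 3 = 16.
§5 applies (level before this adjustment is 16 ≥ 11, so +4): 16 + 4 = 20.
Final offense level: 20.
Criminal history: 17 prior points → Category Extensive (16+).
Level 20 falls in the 20-24 band.
Grid: Level 20-24 × Category Extensive = 80-84 months.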